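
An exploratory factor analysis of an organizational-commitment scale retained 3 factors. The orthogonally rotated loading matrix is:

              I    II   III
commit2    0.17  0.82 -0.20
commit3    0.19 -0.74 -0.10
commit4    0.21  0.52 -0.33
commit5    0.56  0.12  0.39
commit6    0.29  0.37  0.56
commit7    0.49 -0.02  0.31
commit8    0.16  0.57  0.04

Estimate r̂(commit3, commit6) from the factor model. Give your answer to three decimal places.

-0.275

r̂ = Σ λ_i·λ_j across factors = (0.19)(0.29) + (-0.74)(0.37) + (-0.10)(0.56)
  = +0.0551 -0.2738 -0.0560 = -0.2747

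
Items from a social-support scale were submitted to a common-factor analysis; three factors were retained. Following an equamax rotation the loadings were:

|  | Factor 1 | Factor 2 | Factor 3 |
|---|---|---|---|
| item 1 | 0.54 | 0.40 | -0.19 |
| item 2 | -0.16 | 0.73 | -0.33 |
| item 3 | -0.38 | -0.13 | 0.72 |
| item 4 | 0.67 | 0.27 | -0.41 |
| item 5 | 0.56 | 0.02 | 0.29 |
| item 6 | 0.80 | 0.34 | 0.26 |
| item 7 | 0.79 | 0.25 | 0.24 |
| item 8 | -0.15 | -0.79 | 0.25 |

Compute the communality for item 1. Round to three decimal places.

0.488

h² = 0.54² + 0.40² + (-0.19)² = 0.2916 + 0.1600 + 0.0361 = 0.4877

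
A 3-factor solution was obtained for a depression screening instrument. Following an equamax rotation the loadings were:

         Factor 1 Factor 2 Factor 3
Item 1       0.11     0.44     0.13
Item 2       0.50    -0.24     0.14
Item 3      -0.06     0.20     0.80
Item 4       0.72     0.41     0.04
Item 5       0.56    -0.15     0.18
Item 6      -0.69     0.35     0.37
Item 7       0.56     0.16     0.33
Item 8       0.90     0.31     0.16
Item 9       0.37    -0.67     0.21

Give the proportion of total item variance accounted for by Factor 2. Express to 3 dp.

SS loadings for Factor 2 = 0.44² + (-0.24)² + 0.20² + 0.41² + (-0.15)² + 0.35² + 0.16² + 0.31² + (-0.67)² = 1.1749
Proportion of variance = 1.1749 / 9 = 0.1305.

0.131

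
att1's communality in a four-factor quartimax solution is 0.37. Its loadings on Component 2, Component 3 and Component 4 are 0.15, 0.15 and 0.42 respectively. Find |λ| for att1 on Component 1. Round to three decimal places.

0.385

Under orthogonal rotation h² = Σλ², so λ_Component 1² = h² − (0.2214) = 0.37 − 0.2214 = 0.1486.
|λ| = √0.1486 = 0.3855.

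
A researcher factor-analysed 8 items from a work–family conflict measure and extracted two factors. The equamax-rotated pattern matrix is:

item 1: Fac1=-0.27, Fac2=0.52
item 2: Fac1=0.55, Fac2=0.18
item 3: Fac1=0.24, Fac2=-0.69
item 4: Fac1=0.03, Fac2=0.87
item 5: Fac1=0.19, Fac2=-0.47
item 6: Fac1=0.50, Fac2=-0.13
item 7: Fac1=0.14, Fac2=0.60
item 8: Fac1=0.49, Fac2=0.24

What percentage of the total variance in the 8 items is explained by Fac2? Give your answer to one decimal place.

SS loadings for Fac2 = 0.52² + 0.18² + (-0.69)² + 0.87² + (-0.47)² + (-0.13)² + 0.60² + 0.24² = 2.1912
With 8 standardized items, total variance = 8. Proportion = 2.1912/8 = 0.2739 → 27.39%.

27.4%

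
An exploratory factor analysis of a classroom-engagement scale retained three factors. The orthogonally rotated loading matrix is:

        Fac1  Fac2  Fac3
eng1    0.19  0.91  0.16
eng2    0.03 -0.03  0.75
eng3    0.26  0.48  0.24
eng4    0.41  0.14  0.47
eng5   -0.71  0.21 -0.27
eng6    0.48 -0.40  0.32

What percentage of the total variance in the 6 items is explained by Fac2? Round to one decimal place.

21.4%

SS loadings for Fac2 = 0.91² + (-0.03)² + 0.48² + 0.14² + 0.21² + (-0.40)² = 1.2831
With 6 standardized items, total variance = 6. Proportion = 1.2831/6 = 0.2139 → 21.39%.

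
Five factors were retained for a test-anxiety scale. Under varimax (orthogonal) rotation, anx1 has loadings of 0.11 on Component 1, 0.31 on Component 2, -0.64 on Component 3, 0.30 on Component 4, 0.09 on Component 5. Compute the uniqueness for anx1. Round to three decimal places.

0.384

h² = 0.11² + 0.31² + (-0.64)² + 0.30² + 0.09² = 0.0121 + 0.0961 + 0.4096 + 0.0900 + 0.0081 = 0.6159
Uniqueness u² = 1 − h² = 1 − 0.6159 = 0.3841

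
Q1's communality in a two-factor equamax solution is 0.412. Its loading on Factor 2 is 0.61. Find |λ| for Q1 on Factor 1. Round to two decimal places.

0.20

Under orthogonal rotation h² = Σλ², so λ_Factor 1² = h² − (0.3721) = 0.412 − 0.3721 = 0.0399.
|λ| = √0.0399 = 0.1997.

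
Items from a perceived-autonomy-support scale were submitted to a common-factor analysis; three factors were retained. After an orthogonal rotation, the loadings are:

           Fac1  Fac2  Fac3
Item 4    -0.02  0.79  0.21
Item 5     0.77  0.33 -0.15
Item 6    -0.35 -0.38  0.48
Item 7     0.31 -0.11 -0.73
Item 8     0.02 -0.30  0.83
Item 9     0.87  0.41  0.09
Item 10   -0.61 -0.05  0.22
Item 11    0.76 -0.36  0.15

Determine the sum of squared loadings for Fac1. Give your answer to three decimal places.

2.519

SS loadings for Fac1 = (-0.02)² + 0.77² + (-0.35)² + 0.31² + 0.02² + 0.87² + (-0.61)² + 0.76² = 0.0004 + 0.5929 + 0.1225 + 0.0961 + 0.0004 + 0.7569 + 0.3721 + 0.5776 = 2.5189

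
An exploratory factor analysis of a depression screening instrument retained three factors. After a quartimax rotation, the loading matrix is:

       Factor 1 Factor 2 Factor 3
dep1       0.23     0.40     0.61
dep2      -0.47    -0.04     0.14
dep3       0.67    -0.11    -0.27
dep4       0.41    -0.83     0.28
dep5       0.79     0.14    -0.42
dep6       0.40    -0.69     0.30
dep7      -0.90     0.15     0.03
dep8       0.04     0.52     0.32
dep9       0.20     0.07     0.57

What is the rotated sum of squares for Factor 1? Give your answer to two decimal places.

SS loadings for Factor 1 = 0.23² + (-0.47)² + 0.67² + 0.41² + 0.79² + 0.40² + (-0.90)² + 0.04² + 0.20² = 0.0529 + 0.2209 + 0.4489 + 0.1681 + 0.6241 + 0.1600 + 0.8100 + 0.0016 + 0.0400 = 2.5265

2.53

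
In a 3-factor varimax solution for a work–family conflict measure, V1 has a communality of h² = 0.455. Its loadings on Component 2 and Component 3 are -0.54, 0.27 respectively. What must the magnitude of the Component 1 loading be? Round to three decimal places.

Under orthogonal rotation h² = Σλ², so λ_Component 1² = h² − (0.3645) = 0.455 − 0.3645 = 0.0905.
|λ| = √0.0905 = 0.3008.

0.301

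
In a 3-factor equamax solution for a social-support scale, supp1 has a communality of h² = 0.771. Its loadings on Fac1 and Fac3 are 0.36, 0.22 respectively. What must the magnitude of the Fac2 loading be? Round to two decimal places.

Under orthogonal rotation h² = Σλ², so λ_Fac2² = h² − (0.1780) = 0.771 − 0.1780 = 0.5930.
|λ| = √0.5930 = 0.7701.

0.77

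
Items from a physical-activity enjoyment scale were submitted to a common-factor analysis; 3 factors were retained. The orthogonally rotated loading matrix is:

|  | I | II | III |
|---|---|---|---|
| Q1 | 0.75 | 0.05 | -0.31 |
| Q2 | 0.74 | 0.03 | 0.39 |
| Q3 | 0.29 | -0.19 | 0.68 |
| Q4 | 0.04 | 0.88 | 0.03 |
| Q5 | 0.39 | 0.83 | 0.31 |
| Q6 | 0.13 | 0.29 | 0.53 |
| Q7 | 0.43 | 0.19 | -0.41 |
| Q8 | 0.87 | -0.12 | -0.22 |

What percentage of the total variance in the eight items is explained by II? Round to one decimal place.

SS loadings for II = 0.05² + 0.03² + (-0.19)² + 0.88² + 0.83² + 0.29² + 0.19² + (-0.12)² = 1.6374
With 8 standardized items, total variance = 8. Proportion = 1.6374/8 = 0.2047 → 20.47%.

20.5%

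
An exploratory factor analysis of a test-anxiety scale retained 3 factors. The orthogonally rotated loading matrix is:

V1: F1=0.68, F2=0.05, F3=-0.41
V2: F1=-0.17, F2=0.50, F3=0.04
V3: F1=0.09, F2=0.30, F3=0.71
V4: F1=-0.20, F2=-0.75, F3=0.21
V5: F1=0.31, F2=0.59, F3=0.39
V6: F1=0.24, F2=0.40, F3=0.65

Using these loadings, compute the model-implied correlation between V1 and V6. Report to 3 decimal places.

-0.083

r̂ = Σ λ_i·λ_j across factors = (0.68)(0.24) + (0.05)(0.40) + (-0.41)(0.65)
  = +0.1632 +0.0200 -0.2665 = -0.0833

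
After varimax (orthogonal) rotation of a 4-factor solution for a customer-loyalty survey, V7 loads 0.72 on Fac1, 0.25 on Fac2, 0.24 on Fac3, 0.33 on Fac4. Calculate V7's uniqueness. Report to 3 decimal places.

h² = 0.72² + 0.25² + 0.24² + 0.33² = 0.5184 + 0.0625 + 0.0576 + 0.1089 = 0.7474
Uniqueness u² = 1 − h² = 1 − 0.7474 = 0.2526

0.253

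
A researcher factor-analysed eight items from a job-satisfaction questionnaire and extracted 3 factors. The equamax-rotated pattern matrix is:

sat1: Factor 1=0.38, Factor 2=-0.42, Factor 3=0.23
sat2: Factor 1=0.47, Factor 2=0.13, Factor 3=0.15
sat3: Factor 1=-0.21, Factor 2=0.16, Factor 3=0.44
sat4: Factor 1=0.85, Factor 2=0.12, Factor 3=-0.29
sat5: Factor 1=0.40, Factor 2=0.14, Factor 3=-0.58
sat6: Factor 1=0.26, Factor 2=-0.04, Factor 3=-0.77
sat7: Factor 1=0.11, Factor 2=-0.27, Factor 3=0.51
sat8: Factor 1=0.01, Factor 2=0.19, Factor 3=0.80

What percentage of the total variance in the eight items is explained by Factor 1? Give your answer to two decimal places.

17.15%

SS loadings for Factor 1 = 0.38² + 0.47² + (-0.21)² + 0.85² + 0.40² + 0.26² + 0.11² + 0.01² = 1.3717
With 8 standardized items, total variance = 8. Proportion = 1.3717/8 = 0.1715 → 17.15%.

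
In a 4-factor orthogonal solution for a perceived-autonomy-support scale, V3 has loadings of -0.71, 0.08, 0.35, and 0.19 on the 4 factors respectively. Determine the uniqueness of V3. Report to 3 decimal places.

0.331

h² = (-0.71)² + 0.08² + 0.35² + 0.19² = 0.5041 + 0.0064 + 0.1225 + 0.0361 = 0.6691
Uniqueness u² = 1 − h² = 1 − 0.6691 = 0.3309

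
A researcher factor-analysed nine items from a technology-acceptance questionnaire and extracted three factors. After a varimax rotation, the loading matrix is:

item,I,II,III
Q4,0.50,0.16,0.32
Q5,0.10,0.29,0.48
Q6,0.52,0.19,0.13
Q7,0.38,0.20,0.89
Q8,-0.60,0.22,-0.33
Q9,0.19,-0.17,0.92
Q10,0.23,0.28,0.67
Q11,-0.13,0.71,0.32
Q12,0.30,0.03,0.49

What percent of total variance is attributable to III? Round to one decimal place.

32.1%

SS loadings for III = 0.32² + 0.48² + 0.13² + 0.89² + (-0.33)² + 0.92² + 0.67² + 0.32² + 0.49² = 2.8885
With 9 standardized items, total variance = 9. Proportion = 2.8885/9 = 0.3209 → 32.09%.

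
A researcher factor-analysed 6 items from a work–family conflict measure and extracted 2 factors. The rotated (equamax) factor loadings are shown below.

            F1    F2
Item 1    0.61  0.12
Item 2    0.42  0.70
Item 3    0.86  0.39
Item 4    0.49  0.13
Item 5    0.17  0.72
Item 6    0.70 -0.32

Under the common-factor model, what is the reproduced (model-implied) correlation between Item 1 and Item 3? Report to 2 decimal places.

r̂ = Σ λ_i·λ_j across factors = (0.61)(0.86) + (0.12)(0.39)
  = +0.5246 +0.0468 = 0.5714

0.57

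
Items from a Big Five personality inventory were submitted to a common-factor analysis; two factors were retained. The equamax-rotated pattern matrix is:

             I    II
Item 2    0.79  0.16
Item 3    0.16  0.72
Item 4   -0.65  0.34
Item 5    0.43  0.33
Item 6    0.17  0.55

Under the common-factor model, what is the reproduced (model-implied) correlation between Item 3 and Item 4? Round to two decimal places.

r̂ = Σ λ_i·λ_j across factors = (0.16)(-0.65) + (0.72)(0.34)
  = -0.1040 +0.2448 = 0.1408

0.14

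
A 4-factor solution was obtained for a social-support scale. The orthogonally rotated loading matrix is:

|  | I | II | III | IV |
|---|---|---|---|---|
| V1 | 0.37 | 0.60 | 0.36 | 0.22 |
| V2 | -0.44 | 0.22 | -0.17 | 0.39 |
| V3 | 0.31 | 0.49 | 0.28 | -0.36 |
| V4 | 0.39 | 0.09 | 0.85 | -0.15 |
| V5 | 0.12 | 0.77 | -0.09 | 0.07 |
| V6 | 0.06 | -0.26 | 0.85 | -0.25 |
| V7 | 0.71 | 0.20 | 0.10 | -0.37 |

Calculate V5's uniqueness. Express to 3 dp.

h² = 0.12² + 0.77² + (-0.09)² + 0.07² = 0.0144 + 0.5929 + 0.0081 + 0.0049 = 0.6203
Uniqueness u² = 1 − h² = 1 − 0.6203 = 0.3797

0.380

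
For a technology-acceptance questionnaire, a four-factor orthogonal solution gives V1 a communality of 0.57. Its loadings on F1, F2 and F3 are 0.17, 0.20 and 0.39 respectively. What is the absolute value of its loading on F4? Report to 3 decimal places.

0.591

Under orthogonal rotation h² = Σλ², so λ_F4² = h² − (0.2210) = 0.57 − 0.2210 = 0.3490.
|λ| = √0.3490 = 0.5908.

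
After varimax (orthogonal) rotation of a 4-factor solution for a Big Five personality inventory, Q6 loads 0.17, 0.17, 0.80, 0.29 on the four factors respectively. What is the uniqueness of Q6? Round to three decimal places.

0.218

h² = 0.17² + 0.17² + 0.80² + 0.29² = 0.0289 + 0.0289 + 0.6400 + 0.0841 = 0.7819
Uniqueness u² = 1 − h² = 1 − 0.7819 = 0.2181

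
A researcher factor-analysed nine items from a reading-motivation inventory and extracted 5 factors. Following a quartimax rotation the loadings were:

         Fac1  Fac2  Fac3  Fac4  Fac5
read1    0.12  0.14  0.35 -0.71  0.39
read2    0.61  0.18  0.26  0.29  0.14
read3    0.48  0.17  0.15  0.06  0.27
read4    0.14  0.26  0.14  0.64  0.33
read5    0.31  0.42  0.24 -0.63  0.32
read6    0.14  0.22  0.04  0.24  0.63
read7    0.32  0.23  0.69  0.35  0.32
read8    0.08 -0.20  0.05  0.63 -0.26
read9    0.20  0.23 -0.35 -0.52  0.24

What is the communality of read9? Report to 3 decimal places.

h² = 0.20² + 0.23² + (-0.35)² + (-0.52)² + 0.24² = 0.0400 + 0.0529 + 0.1225 + 0.2704 + 0.0576 = 0.5434

0.543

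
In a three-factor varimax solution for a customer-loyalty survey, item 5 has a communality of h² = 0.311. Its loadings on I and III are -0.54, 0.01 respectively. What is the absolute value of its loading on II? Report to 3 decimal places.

0.139

Under orthogonal rotation h² = Σλ², so λ_II² = h² − (0.2917) = 0.311 − 0.2917 = 0.0193.
|λ| = √0.0193 = 0.1389.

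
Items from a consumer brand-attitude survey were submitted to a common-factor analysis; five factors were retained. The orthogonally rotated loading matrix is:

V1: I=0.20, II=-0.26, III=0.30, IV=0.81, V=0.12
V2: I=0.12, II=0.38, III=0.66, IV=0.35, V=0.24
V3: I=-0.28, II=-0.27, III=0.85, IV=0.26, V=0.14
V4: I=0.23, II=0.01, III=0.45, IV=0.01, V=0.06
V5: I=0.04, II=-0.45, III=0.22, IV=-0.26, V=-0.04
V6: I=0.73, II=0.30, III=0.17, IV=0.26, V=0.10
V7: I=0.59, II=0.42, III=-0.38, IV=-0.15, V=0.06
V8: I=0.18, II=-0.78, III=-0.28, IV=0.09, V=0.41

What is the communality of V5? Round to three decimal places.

h² = 0.04² + (-0.45)² + 0.22² + (-0.26)² + (-0.04)² = 0.0016 + 0.2025 + 0.0484 + 0.0676 + 0.0016 = 0.3217

0.322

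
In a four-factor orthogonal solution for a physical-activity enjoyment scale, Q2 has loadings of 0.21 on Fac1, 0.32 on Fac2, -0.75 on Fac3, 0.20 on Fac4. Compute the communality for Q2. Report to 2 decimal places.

h² = 0.21² + 0.32² + (-0.75)² + 0.20² = 0.0441 + 0.1024 + 0.5625 + 0.0400 = 0.7490

0.75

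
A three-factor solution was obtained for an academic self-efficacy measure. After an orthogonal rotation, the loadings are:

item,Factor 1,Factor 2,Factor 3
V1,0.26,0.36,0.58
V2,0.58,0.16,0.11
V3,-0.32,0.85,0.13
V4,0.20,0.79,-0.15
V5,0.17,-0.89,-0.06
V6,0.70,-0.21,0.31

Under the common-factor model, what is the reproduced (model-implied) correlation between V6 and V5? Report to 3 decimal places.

0.287

r̂ = Σ λ_i·λ_j across factors = (0.70)(0.17) + (-0.21)(-0.89) + (0.31)(-0.06)
  = +0.1190 +0.1869 -0.0186 = 0.2873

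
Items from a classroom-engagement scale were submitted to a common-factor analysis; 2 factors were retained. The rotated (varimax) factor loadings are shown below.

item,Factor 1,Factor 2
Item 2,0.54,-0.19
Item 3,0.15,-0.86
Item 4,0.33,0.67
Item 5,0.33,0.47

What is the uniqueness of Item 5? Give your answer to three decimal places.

0.670

h² = 0.33² + 0.47² = 0.1089 + 0.2209 = 0.3298
Uniqueness u² = 1 − h² = 1 − 0.3298 = 0.6702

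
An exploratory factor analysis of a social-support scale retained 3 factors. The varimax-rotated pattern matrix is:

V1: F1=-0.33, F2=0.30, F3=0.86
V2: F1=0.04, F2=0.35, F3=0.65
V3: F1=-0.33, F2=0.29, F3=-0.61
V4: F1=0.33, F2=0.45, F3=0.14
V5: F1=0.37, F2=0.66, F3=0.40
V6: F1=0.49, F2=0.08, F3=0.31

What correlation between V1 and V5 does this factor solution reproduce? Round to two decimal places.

0.42

r̂ = Σ λ_i·λ_j across factors = (-0.33)(0.37) + (0.30)(0.66) + (0.86)(0.40)
  = -0.1221 +0.1980 +0.3440 = 0.4199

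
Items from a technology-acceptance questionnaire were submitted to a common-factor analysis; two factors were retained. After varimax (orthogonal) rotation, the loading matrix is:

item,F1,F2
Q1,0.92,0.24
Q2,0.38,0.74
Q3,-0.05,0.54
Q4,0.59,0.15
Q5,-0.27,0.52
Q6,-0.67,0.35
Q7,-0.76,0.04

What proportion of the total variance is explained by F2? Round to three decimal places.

0.188

SS loadings for F2 = 0.24² + 0.74² + 0.54² + 0.15² + 0.52² + 0.35² + 0.04² = 1.3138
Proportion of variance = 1.3138 / 7 = 0.1877.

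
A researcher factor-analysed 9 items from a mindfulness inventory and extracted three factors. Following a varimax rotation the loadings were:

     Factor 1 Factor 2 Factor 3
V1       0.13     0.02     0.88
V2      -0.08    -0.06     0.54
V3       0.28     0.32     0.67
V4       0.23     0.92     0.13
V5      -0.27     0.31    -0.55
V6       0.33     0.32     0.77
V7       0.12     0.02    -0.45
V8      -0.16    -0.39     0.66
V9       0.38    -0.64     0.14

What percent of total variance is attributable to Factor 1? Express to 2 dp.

5.79%

SS loadings for Factor 1 = 0.13² + (-0.08)² + 0.28² + 0.23² + (-0.27)² + 0.33² + 0.12² + (-0.16)² + 0.38² = 0.5208
With 9 standardized items, total variance = 9. Proportion = 0.5208/9 = 0.0579 → 5.79%.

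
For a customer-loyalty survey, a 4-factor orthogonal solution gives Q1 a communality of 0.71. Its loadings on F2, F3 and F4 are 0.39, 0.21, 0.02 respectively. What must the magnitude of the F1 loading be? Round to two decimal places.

Under orthogonal rotation h² = Σλ², so λ_F1² = h² − (0.1966) = 0.71 − 0.1966 = 0.5134.
|λ| = √0.5134 = 0.7165.

0.72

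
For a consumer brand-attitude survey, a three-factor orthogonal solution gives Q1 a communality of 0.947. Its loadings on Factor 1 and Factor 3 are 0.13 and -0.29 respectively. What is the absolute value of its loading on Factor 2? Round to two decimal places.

0.92

Under orthogonal rotation h² = Σλ², so λ_Factor 2² = h² − (0.1010) = 0.947 − 0.1010 = 0.8460.
|λ| = √0.8460 = 0.9198.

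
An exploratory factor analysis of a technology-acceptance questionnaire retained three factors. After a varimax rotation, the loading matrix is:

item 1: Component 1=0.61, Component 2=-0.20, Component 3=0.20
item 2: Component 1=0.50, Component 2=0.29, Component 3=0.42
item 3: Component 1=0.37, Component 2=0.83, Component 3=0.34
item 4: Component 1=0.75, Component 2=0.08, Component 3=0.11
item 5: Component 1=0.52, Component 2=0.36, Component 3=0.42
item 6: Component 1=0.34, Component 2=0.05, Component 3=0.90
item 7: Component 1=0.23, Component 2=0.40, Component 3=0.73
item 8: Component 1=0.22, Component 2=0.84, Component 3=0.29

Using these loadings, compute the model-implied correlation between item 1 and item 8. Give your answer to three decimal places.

0.024

r̂ = Σ λ_i·λ_j across factors = (0.61)(0.22) + (-0.20)(0.84) + (0.20)(0.29)
  = +0.1342 -0.1680 +0.0580 = 0.0242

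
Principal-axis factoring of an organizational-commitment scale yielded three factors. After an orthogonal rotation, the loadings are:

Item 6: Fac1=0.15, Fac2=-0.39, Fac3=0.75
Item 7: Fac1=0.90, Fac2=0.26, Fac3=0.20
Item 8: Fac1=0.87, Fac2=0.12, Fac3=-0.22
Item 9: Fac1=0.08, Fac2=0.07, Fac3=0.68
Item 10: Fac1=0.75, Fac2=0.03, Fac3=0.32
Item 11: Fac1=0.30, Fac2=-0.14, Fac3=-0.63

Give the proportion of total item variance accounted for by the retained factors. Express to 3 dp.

0.687

SS loadings by factor: 2.2483, 0.2595, 1.6126; total = 4.1204.
Total variance with 6 standardized items is 6, so the solution explains 4.1204/6 = 0.6867.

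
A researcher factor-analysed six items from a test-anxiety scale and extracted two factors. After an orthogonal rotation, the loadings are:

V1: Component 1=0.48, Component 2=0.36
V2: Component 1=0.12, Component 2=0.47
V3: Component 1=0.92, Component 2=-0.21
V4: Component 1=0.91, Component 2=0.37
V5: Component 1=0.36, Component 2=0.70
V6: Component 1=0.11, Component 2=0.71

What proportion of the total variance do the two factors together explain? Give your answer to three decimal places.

0.598

SS loadings by factor: 2.0610, 1.5256; total = 3.5866.
Total variance with 6 standardized items is 6, so the solution explains 3.5866/6 = 0.5978.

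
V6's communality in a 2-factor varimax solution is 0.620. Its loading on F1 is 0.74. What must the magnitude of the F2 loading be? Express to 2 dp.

Under orthogonal rotation h² = Σλ², so λ_F2² = h² − (0.5476) = 0.620 − 0.5476 = 0.0724.
|λ| = √0.0724 = 0.2691.

0.27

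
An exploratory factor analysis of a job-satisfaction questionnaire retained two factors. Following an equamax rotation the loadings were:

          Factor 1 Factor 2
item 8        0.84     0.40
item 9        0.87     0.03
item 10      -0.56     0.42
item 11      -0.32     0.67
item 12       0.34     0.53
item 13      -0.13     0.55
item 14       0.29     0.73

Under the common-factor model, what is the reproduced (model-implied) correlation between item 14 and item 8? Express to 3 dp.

0.536

r̂ = Σ λ_i·λ_j across factors = (0.29)(0.84) + (0.73)(0.40)
  = +0.2436 +0.2920 = 0.5356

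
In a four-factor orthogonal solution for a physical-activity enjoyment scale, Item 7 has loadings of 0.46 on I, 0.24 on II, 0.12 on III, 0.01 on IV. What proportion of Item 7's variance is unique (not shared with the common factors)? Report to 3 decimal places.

h² = 0.46² + 0.24² + 0.12² + 0.01² = 0.2116 + 0.0576 + 0.0144 + 0.0001 = 0.2837
Uniqueness u² = 1 − h² = 1 − 0.2837 = 0.7163

0.716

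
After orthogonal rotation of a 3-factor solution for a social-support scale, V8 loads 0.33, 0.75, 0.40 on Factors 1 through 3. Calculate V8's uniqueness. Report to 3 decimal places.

0.169

h² = 0.33² + 0.75² + 0.40² = 0.1089 + 0.5625 + 0.1600 = 0.8314
Uniqueness u² = 1 − h² = 1 − 0.8314 = 0.1686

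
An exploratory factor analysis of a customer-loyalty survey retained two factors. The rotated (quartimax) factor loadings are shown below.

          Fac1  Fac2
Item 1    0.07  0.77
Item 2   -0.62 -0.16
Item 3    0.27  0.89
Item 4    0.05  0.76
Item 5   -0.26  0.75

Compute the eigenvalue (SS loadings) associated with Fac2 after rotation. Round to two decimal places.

SS loadings for Fac2 = 0.77² + (-0.16)² + 0.89² + 0.76² + 0.75² = 0.5929 + 0.0256 + 0.7921 + 0.5776 + 0.5625 = 2.5507

2.55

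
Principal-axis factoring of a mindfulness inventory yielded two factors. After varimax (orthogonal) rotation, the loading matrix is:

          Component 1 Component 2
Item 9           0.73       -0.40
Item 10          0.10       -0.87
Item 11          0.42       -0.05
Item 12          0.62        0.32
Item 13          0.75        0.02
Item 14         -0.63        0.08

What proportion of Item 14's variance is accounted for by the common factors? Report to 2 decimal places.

0.40

h² = (-0.63)² + 0.08² = 0.3969 + 0.0064 = 0.4033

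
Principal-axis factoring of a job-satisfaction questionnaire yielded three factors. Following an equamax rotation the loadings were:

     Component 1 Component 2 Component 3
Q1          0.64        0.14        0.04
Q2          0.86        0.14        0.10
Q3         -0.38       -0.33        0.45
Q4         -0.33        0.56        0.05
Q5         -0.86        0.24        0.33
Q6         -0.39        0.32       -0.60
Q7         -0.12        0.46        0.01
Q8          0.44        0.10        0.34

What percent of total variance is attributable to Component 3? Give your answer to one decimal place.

SS loadings for Component 3 = 0.04² + 0.10² + 0.45² + 0.05² + 0.33² + (-0.60)² + 0.01² + 0.34² = 0.8012
With 8 standardized items, total variance = 8. Proportion = 0.8012/8 = 0.1002 → 10.02%.

10.0%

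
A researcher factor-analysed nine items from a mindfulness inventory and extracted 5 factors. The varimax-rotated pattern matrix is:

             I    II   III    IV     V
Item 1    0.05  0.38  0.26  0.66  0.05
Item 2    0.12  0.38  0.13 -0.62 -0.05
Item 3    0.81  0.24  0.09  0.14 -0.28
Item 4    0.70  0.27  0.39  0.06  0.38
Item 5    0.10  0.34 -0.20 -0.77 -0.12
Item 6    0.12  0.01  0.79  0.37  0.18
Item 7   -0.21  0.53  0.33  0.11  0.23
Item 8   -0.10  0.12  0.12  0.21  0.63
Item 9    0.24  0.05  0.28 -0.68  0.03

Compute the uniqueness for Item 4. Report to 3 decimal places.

h² = 0.70² + 0.27² + 0.39² + 0.06² + 0.38² = 0.4900 + 0.0729 + 0.1521 + 0.0036 + 0.1444 = 0.8630
Uniqueness u² = 1 − h² = 1 − 0.8630 = 0.1370

0.137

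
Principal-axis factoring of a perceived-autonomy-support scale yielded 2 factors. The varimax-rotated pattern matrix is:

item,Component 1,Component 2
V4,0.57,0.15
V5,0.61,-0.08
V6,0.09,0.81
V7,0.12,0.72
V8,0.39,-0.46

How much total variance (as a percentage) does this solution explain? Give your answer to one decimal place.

45.7%

Communalities: 0.3474, 0.3785, 0.6642, 0.5328, 0.3637; Σh² = 2.2866.
Total variance with 5 standardized items is 5, so the solution explains 2.2866/5 = 0.4573 = 45.73%.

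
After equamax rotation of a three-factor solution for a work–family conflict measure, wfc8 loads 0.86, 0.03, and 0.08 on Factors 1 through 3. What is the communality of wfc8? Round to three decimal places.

h² = 0.86² + 0.03² + 0.08² = 0.7396 + 0.0009 + 0.0064 = 0.7469

0.747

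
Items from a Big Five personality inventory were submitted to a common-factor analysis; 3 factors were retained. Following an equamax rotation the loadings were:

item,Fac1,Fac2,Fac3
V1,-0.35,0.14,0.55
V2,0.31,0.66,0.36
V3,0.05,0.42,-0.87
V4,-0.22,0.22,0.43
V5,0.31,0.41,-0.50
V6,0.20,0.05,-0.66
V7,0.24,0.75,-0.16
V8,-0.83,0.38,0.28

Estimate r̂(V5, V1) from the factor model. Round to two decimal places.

r̂ = Σ λ_i·λ_j across factors = (0.31)(-0.35) + (0.41)(0.14) + (-0.50)(0.55)
  = -0.1085 +0.0574 -0.2750 = -0.3261

-0.33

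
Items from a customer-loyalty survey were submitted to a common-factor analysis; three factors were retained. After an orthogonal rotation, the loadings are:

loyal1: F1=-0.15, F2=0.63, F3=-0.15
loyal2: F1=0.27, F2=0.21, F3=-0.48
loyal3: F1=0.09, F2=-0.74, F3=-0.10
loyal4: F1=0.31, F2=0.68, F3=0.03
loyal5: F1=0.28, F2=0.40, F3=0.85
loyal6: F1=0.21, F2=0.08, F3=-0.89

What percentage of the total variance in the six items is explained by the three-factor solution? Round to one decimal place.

62.0%

Communalities: 0.4419, 0.3474, 0.5657, 0.5594, 0.9609, 0.8426; Σh² = 3.7179.
Total variance with 6 standardized items is 6, so the solution explains 3.7179/6 = 0.6197 = 61.97%.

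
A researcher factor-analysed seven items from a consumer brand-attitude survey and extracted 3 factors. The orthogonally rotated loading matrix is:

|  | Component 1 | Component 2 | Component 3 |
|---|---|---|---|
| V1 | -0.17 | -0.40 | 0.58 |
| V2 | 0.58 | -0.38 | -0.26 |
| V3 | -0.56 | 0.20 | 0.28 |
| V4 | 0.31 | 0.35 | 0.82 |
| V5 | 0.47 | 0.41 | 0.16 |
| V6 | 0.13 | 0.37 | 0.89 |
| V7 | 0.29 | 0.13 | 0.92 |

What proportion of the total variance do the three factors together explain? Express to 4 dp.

SS loadings by factor: 1.0969, 0.7888, 2.8189; total = 4.7046.
Total variance with 7 standardized items is 7, so the solution explains 4.7046/7 = 0.6721.

0.6721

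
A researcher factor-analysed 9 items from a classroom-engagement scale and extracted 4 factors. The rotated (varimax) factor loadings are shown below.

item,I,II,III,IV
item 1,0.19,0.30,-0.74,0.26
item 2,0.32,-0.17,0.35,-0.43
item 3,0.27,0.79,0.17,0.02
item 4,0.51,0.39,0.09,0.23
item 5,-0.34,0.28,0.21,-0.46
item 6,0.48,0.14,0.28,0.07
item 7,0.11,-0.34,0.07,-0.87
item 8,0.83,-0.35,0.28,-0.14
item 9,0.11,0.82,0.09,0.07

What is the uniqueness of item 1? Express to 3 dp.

h² = 0.19² + 0.30² + (-0.74)² + 0.26² = 0.0361 + 0.0900 + 0.5476 + 0.0676 = 0.7413
Uniqueness u² = 1 − h² = 1 − 0.7413 = 0.2587

0.259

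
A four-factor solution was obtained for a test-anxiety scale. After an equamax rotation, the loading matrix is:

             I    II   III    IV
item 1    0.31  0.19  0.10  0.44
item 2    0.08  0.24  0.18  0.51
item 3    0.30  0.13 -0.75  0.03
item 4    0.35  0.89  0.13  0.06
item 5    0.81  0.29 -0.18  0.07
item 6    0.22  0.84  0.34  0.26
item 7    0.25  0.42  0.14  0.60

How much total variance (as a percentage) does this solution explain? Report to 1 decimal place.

66.2%

SS loadings by factor: 1.0820, 1.8688, 0.7894, 0.8907; total = 4.6309.
Total variance with 7 standardized items is 7, so the solution explains 4.6309/7 = 0.6616 = 66.16%.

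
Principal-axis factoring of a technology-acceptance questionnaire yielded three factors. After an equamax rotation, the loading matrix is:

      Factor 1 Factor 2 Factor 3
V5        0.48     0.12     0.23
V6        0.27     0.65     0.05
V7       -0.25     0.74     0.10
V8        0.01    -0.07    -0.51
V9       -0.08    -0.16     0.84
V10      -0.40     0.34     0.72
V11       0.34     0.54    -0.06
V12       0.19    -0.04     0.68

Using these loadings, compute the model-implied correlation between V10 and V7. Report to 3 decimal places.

r̂ = Σ λ_i·λ_j across factors = (-0.40)(-0.25) + (0.34)(0.74) + (0.72)(0.10)
  = +0.1000 +0.2516 +0.0720 = 0.4236

0.424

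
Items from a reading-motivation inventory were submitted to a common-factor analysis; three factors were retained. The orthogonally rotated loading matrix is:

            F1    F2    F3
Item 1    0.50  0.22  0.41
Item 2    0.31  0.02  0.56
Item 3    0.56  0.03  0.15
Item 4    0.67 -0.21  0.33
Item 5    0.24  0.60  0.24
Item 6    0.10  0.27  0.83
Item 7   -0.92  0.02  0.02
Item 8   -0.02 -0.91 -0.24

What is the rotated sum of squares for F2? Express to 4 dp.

1.3552

SS loadings for F2 = 0.22² + 0.02² + 0.03² + (-0.21)² + 0.60² + 0.27² + 0.02² + (-0.91)² = 0.0484 + 0.0004 + 0.0009 + 0.0441 + 0.3600 + 0.0729 + 0.0004 + 0.8281 = 1.3552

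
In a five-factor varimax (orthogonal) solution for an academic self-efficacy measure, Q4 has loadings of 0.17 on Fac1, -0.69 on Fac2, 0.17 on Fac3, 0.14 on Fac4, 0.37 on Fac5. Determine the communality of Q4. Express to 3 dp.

h² = 0.17² + (-0.69)² + 0.17² + 0.14² + 0.37² = 0.0289 + 0.4761 + 0.0289 + 0.0196 + 0.1369 = 0.6904

0.690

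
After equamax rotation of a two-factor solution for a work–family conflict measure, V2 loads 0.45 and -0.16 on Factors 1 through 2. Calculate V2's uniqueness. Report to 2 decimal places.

0.77

h² = 0.45² + (-0.16)² = 0.2025 + 0.0256 = 0.2281
Uniqueness u² = 1 − h² = 1 − 0.2281 = 0.7719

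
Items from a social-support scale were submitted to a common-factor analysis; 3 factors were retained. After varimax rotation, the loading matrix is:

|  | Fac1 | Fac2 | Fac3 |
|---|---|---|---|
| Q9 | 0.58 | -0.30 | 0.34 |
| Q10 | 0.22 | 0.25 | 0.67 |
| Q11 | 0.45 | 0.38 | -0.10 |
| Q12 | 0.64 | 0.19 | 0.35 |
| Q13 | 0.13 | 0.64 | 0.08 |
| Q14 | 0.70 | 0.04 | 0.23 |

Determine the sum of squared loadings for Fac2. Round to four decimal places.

0.7442

SS loadings for Fac2 = (-0.30)² + 0.25² + 0.38² + 0.19² + 0.64² + 0.04² = 0.0900 + 0.0625 + 0.1444 + 0.0361 + 0.4096 + 0.0016 = 0.7442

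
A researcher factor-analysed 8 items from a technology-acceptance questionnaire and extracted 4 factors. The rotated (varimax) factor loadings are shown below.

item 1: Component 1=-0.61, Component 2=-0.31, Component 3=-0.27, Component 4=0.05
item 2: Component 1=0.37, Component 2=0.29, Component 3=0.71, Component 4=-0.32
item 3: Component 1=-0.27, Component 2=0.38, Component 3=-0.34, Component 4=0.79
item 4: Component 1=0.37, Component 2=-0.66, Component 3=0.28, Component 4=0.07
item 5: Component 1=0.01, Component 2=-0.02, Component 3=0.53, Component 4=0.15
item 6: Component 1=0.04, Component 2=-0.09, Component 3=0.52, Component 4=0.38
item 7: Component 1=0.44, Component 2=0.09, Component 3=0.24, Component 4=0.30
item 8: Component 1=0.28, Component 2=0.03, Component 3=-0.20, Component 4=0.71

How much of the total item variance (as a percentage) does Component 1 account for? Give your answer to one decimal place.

12.4%

SS loadings for Component 1 = (-0.61)² + 0.37² + (-0.27)² + 0.37² + 0.01² + 0.04² + 0.44² + 0.28² = 0.9925
With 8 standardized items, total variance = 8. Proportion = 0.9925/8 = 0.1241 → 12.41%.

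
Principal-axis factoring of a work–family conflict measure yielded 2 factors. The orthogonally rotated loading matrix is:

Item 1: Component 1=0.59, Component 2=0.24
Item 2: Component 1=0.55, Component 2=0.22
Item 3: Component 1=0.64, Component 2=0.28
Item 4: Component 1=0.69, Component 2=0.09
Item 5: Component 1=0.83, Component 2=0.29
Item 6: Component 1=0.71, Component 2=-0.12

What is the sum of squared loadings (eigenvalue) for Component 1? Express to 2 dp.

SS loadings for Component 1 = 0.59² + 0.55² + 0.64² + 0.69² + 0.83² + 0.71² = 0.3481 + 0.3025 + 0.4096 + 0.4761 + 0.6889 + 0.5041 = 2.7293

2.73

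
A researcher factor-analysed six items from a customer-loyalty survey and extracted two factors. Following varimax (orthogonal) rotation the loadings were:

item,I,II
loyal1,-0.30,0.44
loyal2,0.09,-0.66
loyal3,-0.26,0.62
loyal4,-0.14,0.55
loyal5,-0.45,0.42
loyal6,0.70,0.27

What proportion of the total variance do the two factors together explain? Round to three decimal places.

Communalities: 0.2836, 0.4437, 0.4520, 0.3221, 0.3789, 0.5629; Σh² = 2.4432.
Total variance with 6 standardized items is 6, so the solution explains 2.4432/6 = 0.4072.

0.407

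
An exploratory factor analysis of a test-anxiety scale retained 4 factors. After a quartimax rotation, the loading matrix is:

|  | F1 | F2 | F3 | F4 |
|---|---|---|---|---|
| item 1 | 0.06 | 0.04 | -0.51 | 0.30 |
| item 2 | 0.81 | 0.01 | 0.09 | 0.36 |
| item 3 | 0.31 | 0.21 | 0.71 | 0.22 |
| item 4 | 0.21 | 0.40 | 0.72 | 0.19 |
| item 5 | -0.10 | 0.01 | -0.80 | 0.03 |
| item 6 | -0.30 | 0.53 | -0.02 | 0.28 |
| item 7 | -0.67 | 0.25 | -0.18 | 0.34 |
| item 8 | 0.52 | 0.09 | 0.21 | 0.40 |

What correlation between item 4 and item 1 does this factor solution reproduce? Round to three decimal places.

r̂ = Σ λ_i·λ_j across factors = (0.21)(0.06) + (0.40)(0.04) + (0.72)(-0.51) + (0.19)(0.30)
  = +0.0126 +0.0160 -0.3672 +0.0570 = -0.2816

-0.282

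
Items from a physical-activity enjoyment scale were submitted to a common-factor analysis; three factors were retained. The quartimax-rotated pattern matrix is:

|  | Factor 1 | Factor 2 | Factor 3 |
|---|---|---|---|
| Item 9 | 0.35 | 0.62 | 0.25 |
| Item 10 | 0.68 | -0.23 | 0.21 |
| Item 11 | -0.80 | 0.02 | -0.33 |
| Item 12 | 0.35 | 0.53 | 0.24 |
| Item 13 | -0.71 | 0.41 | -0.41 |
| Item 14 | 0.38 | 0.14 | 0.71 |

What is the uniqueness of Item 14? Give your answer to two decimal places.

0.33

h² = 0.38² + 0.14² + 0.71² = 0.1444 + 0.0196 + 0.5041 = 0.6681
Uniqueness u² = 1 − h² = 1 − 0.6681 = 0.3319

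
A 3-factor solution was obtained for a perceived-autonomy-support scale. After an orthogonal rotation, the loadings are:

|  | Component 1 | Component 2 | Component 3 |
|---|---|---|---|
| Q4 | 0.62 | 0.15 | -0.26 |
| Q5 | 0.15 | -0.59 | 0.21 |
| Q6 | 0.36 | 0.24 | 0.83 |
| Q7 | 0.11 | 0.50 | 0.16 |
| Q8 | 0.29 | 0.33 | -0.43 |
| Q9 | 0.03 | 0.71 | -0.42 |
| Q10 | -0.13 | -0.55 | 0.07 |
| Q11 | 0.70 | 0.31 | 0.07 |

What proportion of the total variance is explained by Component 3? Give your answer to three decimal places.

SS loadings for Component 3 = (-0.26)² + 0.21² + 0.83² + 0.16² + (-0.43)² + (-0.42)² + 0.07² + 0.07² = 1.1973
Proportion of variance = 1.1973 / 8 = 0.1497.

0.150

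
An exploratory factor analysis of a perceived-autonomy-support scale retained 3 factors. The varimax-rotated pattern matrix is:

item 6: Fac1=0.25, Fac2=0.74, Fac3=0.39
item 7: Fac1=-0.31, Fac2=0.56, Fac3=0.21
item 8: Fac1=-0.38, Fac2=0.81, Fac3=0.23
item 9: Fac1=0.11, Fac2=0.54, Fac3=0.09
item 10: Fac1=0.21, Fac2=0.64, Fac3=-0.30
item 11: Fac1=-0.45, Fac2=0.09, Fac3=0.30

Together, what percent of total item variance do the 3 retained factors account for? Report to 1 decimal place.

SS loadings by factor: 0.5617, 2.2266, 0.4372; total = 3.2255.
Total variance with 6 standardized items is 6, so the solution explains 3.2255/6 = 0.5376 = 53.76%.

53.8%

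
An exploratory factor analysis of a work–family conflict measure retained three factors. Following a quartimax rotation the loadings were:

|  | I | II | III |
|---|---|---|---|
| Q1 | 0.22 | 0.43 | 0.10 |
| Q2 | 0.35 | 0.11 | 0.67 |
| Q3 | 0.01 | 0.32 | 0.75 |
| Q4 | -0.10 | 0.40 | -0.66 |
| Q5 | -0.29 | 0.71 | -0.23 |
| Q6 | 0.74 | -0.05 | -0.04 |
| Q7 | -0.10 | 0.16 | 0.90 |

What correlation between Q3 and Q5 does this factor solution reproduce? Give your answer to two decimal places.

0.05

r̂ = Σ λ_i·λ_j across factors = (0.01)(-0.29) + (0.32)(0.71) + (0.75)(-0.23)
  = -0.0029 +0.2272 -0.1725 = 0.0518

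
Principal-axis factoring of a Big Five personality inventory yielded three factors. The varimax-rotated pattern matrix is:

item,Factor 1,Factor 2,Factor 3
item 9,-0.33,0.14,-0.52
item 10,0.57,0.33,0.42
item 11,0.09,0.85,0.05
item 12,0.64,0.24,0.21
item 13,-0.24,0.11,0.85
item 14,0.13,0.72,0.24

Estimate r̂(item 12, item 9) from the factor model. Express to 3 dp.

-0.287

r̂ = Σ λ_i·λ_j across factors = (0.64)(-0.33) + (0.24)(0.14) + (0.21)(-0.52)
  = -0.2112 +0.0336 -0.1092 = -0.2868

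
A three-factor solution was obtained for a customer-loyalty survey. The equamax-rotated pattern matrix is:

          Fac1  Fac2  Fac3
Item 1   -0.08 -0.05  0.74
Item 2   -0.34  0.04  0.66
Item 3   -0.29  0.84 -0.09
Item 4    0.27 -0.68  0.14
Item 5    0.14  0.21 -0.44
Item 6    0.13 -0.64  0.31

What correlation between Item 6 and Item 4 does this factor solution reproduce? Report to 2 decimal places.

0.51

r̂ = Σ λ_i·λ_j across factors = (0.13)(0.27) + (-0.64)(-0.68) + (0.31)(0.14)
  = +0.0351 +0.4352 +0.0434 = 0.5137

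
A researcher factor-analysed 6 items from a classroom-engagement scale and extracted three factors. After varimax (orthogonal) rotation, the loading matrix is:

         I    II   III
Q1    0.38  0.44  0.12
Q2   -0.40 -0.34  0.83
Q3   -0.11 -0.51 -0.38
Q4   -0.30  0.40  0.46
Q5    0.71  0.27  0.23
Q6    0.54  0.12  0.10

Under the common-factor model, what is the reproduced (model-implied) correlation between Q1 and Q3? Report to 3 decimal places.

-0.312

r̂ = Σ λ_i·λ_j across factors = (0.38)(-0.11) + (0.44)(-0.51) + (0.12)(-0.38)
  = -0.0418 -0.2244 -0.0456 = -0.3118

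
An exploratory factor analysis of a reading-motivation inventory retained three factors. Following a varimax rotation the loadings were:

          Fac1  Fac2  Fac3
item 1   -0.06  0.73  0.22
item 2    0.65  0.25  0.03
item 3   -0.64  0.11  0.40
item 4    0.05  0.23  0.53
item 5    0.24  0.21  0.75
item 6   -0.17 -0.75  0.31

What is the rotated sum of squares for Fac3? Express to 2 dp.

1.15

SS loadings for Fac3 = 0.22² + 0.03² + 0.40² + 0.53² + 0.75² + 0.31² = 0.0484 + 0.0009 + 0.1600 + 0.2809 + 0.5625 + 0.0961 = 1.1488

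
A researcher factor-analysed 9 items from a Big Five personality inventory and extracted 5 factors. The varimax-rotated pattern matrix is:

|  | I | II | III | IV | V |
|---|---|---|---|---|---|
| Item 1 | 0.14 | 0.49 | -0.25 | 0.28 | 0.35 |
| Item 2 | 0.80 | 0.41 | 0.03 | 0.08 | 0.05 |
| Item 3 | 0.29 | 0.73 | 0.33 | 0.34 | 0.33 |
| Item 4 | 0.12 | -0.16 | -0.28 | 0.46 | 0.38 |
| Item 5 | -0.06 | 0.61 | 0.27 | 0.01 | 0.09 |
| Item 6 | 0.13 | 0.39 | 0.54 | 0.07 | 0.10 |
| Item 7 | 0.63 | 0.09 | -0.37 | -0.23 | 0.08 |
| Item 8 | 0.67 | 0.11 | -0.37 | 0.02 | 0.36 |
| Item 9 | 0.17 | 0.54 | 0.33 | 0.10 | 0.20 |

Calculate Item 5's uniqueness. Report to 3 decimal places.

h² = (-0.06)² + 0.61² + 0.27² + 0.01² + 0.09² = 0.0036 + 0.3721 + 0.0729 + 0.0001 + 0.0081 = 0.4568
Uniqueness u² = 1 − h² = 1 − 0.4568 = 0.5432

0.543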